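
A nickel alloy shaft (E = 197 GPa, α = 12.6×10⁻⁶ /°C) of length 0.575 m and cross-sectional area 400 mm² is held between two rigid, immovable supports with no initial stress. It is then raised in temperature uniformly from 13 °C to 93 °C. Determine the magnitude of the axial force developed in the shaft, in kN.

P ≈ 79.4 kN (compressive)

The ends cannot move, so σ = EαΔT = 197×10³ × 12.6×10⁻⁶ × 80 = 198.6 MPa.
P = AEαΔT = 400 × 197×10³ × 12.6×10⁻⁶ × 80 = 79.43 kN (compressive).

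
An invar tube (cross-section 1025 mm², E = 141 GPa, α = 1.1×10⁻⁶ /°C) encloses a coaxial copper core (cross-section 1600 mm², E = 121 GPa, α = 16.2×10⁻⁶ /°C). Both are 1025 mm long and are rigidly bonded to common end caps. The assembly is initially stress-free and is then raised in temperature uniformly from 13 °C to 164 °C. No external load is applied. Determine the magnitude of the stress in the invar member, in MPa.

σ ≈ 184 MPa (tensile)

The copper has the larger α, so on heating it would change length more than the invar if both were free. The rigid plates force a common final length, so the copper is put into compression and the invar into tension, with equal and opposite forces P (no external load).
Compatibility of the two members (thermal + elastic change equal): (α₁ − α₂)ΔT = P·[1/(A₁E₁) + 1/(A₂E₂)].
|α₁ − α₂|·ΔT = 15.1×10⁻⁶ × 151 = 0.00228.
1/(A₁E₁) + 1/(A₂E₂) = 1/(1025×141×10³) + 1/(1600×121×10³) = 1.208×10⁻⁸ N⁻¹.
So P = 0.00228 / 1.208×10⁻⁸ = 188.7 kN.
σ_{invar} = P/A₁ = 188700/1025 = 184.1 MPa, tensile.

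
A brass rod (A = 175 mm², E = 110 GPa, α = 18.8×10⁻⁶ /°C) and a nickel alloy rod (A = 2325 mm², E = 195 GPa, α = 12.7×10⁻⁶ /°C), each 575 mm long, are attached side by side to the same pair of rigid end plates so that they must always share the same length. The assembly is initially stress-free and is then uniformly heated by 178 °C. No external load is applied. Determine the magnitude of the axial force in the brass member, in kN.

P ≈ 20.1 kN (compressive in the brass)

Equilibrium of a rigid end plate with no external load gives equal and opposite internal forces ±P in the two members. Since α_{brass} > α_{nickel alloy}, heating drives the brass into compression and the nickel alloy into tension.
Setting the final lengths equal and cancelling L: (α₁ − α₂)ΔT = P/(A₁E₁) + P/(A₂E₂).
|α₁ − α₂|·ΔT = 6.1×10⁻⁶ × 178 = 0.001086.
1/(A₁E₁) + 1/(A₂E₂) = 1/(175×110×10³) + 1/(2325×195×10³) = 5.415×10⁻⁸ N⁻¹.
So P = 0.001086 / 5.415×10⁻⁸ = 20.05 kN.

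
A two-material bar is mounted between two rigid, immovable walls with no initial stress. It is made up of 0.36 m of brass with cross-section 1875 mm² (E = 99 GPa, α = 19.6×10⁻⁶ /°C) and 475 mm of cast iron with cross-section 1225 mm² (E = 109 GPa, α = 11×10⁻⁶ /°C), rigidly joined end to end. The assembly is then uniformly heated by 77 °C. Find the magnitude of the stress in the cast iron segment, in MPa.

If the supports were absent, the total length change would be Σ αᵢΔT Lᵢ = 19.6×10⁻⁶×77×360 + 11×10⁻⁶×77×475 = 0.9456 mm.
The walls prevent any net length change, so an axial force P (same in every segment) develops. Compatibility: P · Σ Lᵢ/(AᵢEᵢ) = δ_free.
Σ Lᵢ/(AᵢEᵢ) = 360/(1875×99×10³) + 475/(1225×109×10³) = 5.497×10⁻⁶ mm/N.
Hence P = δ_free / Σ(L/AE) = 0.9456/5.497×10⁻⁶ = 172 kN (compressive).
σ_{cast iron} = P / A = 172000 / 1225 = 140.4 MPa.

σ ≈ 140 MPa (compressive)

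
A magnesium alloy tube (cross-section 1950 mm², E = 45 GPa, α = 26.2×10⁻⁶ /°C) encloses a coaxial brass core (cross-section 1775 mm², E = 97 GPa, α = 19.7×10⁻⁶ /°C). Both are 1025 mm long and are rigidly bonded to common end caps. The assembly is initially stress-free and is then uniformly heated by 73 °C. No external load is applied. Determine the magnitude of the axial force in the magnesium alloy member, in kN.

P ≈ 27.6 kN (compressive in the magnesium alloy)

The magnesium alloy has the larger α, so on heating it would change length more than the brass if both were free. The rigid plates force a common final length, so the magnesium alloy is put into compression and the brass into tension, with equal and opposite forces P (no external load).
Setting the final lengths equal and cancelling L: (α₁ − α₂)ΔT = P/(A₁E₁) + P/(A₂E₂).
|α₁ − α₂|·ΔT = 6.5×10⁻⁶ × 73 = 0.0004745.
1/(A₁E₁) + 1/(A₂E₂) = 1/(1950×45×10³) + 1/(1775×97×10³) = 1.72×10⁻⁸ N⁻¹.
So P = 0.0004745 / 1.72×10⁻⁸ = 27.58 kN.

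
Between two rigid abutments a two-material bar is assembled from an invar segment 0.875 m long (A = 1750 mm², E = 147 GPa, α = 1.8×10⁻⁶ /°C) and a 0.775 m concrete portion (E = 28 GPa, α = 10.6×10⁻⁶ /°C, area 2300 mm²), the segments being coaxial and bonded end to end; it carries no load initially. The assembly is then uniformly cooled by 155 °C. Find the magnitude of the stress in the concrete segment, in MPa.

σ ≈ 42.7 MPa (tensile)

If the supports were absent, the total length change would be Σ αᵢΔT Lᵢ = 1.8×10⁻⁶×155×875 + 10.6×10⁻⁶×155×775 = 1.517 mm.
Since the ends are fixed, an axial force P builds up, equal in every segment, with P · Σ Lᵢ/(AᵢEᵢ) = δ_free.
The series flexibility is Σ Lᵢ/(AᵢEᵢ) = 875/(1750×147×10³) + 775/(2300×28×10³) = 1.544×10⁻⁵ mm/N.
Hence P = δ_free / Σ(L/AE) = 1.517/1.544×10⁻⁵ = 98.31 kN (tensile).
σ_{concrete} = P / A = 98310 / 2300 = 42.74 MPa.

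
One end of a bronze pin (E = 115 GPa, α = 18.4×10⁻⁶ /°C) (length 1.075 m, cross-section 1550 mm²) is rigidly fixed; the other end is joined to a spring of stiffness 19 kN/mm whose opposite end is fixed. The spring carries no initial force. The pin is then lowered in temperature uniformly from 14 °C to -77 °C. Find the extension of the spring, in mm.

Free thermal contraction: δ_free = αΔT L = 18.4×10⁻⁶ × 91 × 1075 = 1.8 mm.
With a force P in the spring, the elastic change of the pin is PL/(AE) and that of the spring is P/k; compatibility requires their sum to equal δ_free.
So P = δ_free / [L/(AE) + 1/k] = 1.8 / [ 1075/(1550×115×10³) + 1/(19×10³) ].
P = 1.8 / 5.866×10⁻⁵ = 30680 N.
Spring extension = P/k = 30680/(19×10³) = 1.615 mm.

δ ≈ 1.61 mm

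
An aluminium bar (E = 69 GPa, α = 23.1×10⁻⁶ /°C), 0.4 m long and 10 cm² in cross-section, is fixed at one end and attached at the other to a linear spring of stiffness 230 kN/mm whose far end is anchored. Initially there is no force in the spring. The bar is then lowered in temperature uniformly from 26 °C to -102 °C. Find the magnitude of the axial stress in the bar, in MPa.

The unrestrained thermal change is αΔT L = 23.1×10⁻⁶ × 128 × 400 = 1.183 mm.
Let P be the tensile force in the spring. The bar extends elastically by PL/(AE) and the spring stretches by P/k; together these equal δ_free.
So P = δ_free / [L/(AE) + 1/k] = 1.183 / [ 400/(1000×69×10³) + 1/(230×10³) ].
P = 1.183 / 1.014×10⁻⁵ = 116600 N.
σ = P/A = 116600/1000 = 116.6 MPa.

σ ≈ 117 MPa (tensile)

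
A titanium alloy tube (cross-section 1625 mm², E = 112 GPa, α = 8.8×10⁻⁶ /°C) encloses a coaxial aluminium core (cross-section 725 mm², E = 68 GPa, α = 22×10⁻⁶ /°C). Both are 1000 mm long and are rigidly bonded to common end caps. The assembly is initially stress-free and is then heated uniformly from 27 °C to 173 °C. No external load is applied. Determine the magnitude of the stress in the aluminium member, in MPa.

Equilibrium of a rigid end plate with no external load gives equal and opposite internal forces ±P in the two members. Since α_{aluminium} > α_{titanium alloy}, heating drives the aluminium into compression and the titanium alloy into tension.
Compatibility of the two members (thermal + elastic change equal): (α₁ − α₂)ΔT = P·[1/(A₁E₁) + 1/(A₂E₂)].
|α₁ − α₂|·ΔT = 13.2×10⁻⁶ × 146 = 0.001927.
1/(A₁E₁) + 1/(A₂E₂) = 1/(1625×112×10³) + 1/(725×68×10³) = 2.578×10⁻⁸ N⁻¹.
P = 0.001927 / 2.578×10⁻⁸ = 74760 N = 74.76 kN.
σ_{aluminium} = P/A₂ = 74760/725 = 103.1 MPa, compressive.

σ ≈ 103 MPa (compressive)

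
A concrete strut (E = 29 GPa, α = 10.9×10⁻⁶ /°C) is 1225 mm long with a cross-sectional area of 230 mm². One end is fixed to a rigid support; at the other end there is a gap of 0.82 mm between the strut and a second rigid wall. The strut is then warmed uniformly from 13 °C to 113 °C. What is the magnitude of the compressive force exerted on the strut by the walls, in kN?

P ≈ 2.81 kN

Unrestrained expansion: δ_free = αΔT L = 10.9×10⁻⁶ × 100 × 1225 = 1.335 mm.
The gap closes (δ_free > 0.82 mm) and the wall then resists a further 1.335 − 0.82 = 0.5153 mm of expansion.
Compatibility: PL/(AE) = 0.5153 mm, so σ = P/A = E × (0.5153/1225) = 12.2 MPa.
P = σA = 12.2 × 230 = 2.805 kN.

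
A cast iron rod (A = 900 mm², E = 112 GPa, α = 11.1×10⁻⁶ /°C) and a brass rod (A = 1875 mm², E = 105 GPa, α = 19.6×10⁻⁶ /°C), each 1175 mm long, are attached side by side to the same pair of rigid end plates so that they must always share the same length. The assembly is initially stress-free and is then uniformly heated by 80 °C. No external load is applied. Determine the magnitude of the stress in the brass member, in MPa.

σ ≈ 24.2 MPa (compressive)

The brass has the larger α, so on heating it would change length more than the cast iron if both were free. The rigid plates force a common final length, so the brass is put into compression and the cast iron into tension, with equal and opposite forces P (no external load).
Setting the final lengths equal and cancelling L: (α₁ − α₂)ΔT = P/(A₁E₁) + P/(A₂E₂).
|α₁ − α₂|·ΔT = 8.5×10⁻⁶ × 80 = 0.00068.
1/(A₁E₁) + 1/(A₂E₂) = 1/(900×112×10³) + 1/(1875×105×10³) = 1.5×10⁻⁸ N⁻¹.
P = 0.00068 / 1.5×10⁻⁸ = 45330 N = 45.33 kN.
σ_{brass} = P/A₂ = 45330/1875 = 24.18 MPa, compressive.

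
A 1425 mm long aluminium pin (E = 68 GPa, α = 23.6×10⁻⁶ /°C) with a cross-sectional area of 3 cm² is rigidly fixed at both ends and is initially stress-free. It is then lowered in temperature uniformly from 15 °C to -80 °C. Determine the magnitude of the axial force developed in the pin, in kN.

P ≈ 45.7 kN (tensile)

With zero net strain, σ = E·αΔT = 68 GPa × 23.6×10⁻⁶ × 95 = 152.5 MPa.
Axial force P = σA = 152.5 × 300 = 45740 N = 45.74 kN, tensile.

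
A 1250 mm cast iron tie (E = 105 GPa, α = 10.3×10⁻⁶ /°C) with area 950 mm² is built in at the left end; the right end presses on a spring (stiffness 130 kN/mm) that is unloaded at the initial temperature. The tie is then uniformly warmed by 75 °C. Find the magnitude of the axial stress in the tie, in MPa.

The unrestrained thermal change is αΔT L = 10.3×10⁻⁶ × 75 × 1250 = 0.9656 mm.
With a force P in the spring, the elastic change of the tie is PL/(AE) and that of the spring is P/k; compatibility requires their sum to equal δ_free.
P [ L/(AE) + 1/k ] = δ_free → P [ 1250/(950×105×10³) + 1/(130×10³) ] = 0.9656.
P = 0.9656 / 2.022×10⁻⁵ = 47750 N.
σ = P/A = 47750/950 = 50.26 MPa.

σ ≈ 50.3 MPa (compressive)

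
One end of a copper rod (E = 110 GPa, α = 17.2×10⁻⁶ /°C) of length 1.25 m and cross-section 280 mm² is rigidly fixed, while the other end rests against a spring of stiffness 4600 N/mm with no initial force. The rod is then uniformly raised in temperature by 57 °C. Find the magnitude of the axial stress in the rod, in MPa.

σ ≈ 17 MPa (compressive)

Free thermal expansion: δ_free = αΔT L = 17.2×10⁻⁶ × 57 × 1250 = 1.226 mm.
With a force P in the spring, the elastic change of the rod is PL/(AE) and that of the spring is P/k; compatibility requires their sum to equal δ_free.
P [ L/(AE) + 1/k ] = δ_free → P [ 1250/(280×110×10³) + 1/(4600) ] = 1.226.
P = 1.226 / 0.000258 = 4750 N.
σ = P/A = 4750/280 = 16.97 MPa.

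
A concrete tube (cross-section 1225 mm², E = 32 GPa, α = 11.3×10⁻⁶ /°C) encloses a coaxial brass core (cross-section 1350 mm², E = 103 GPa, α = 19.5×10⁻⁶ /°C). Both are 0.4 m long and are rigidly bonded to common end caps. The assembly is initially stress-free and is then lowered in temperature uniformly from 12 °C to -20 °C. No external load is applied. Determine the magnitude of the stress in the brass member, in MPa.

σ ≈ 5.94 MPa (tensile)

Equilibrium of a rigid end plate with no external load gives equal and opposite internal forces ±P in the two members. Since α_{brass} > α_{concrete}, cooling drives the brass into tension and the concrete into compression.
Equating the net (thermal + elastic) strains gives |α₁ − α₂|·ΔT = P·[1/(A₁E₁) + 1/(A₂E₂)].
|α₁ − α₂|·ΔT = 8.2×10⁻⁶ × 32 = 0.0002624.
1/(A₁E₁) + 1/(A₂E₂) = 1/(1225×32×10³) + 1/(1350×103×10³) = 3.27×10⁻⁸ N⁻¹.
So P = 0.0002624 / 3.27×10⁻⁸ = 8.024 kN.
σ_{brass} = P/A₂ = 8024/1350 = 5.944 MPa, tensile.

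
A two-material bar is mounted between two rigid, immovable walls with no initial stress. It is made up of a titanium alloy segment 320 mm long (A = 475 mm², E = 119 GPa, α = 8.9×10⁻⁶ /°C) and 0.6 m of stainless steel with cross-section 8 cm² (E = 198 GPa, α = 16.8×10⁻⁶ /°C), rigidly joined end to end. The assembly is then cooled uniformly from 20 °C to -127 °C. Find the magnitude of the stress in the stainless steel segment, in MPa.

Free thermal contraction of the whole bar: Σ αᵢΔT Lᵢ = 8.9×10⁻⁶×147×320 + 16.8×10⁻⁶×147×600 = 1.9 mm.
Since the ends are fixed, an axial force P builds up, equal in every segment, with P · Σ Lᵢ/(AᵢEᵢ) = δ_free.
Σ Lᵢ/(AᵢEᵢ) = 320/(475×119×10³) + 600/(800×198×10³) = 9.449×10⁻⁶ mm/N.
Hence P = δ_free / Σ(L/AE) = 1.9/9.449×10⁻⁶ = 201.1 kN (tensile).
σ_{stainless steel} = P / A = 201100 / 800 = 251.4 MPa.

σ ≈ 251 MPa (tensile)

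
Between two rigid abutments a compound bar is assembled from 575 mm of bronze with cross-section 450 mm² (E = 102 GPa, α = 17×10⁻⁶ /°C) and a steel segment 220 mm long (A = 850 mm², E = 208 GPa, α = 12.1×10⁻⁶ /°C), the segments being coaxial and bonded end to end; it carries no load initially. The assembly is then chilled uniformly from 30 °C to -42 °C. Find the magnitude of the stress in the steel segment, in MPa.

With the walls removed the bar would change length by δ_free = Σ αᵢΔT Lᵢ = 17×10⁻⁶×72×575 + 12.1×10⁻⁶×72×220 = 0.8955 mm.
The rigid supports impose zero overall length change; the single axial force P common to all segments must satisfy P Σ Lᵢ/(AᵢEᵢ) = δ_free.
Σ Lᵢ/(AᵢEᵢ) = 575/(450×102×10³) + 220/(850×208×10³) = 1.377×10⁻⁵ mm/N.
So P = 0.8955 / 1.377×10⁻⁵ = 65.02 kN, tensile.
σ_{steel} = P / A = 65020 / 850 = 76.5 MPa.

σ ≈ 76.5 MPa (tensile)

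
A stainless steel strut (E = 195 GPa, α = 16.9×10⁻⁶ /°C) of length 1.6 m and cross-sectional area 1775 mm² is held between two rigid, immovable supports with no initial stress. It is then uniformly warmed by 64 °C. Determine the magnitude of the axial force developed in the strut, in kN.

P ≈ 374 kN (compressive)

With zero net strain, σ = E·αΔT = 195 GPa × 16.9×10⁻⁶ × 64 = 210.9 MPa.
Then P = σA = 210.9 × 1775 mm² = 374.4 kN, compressive.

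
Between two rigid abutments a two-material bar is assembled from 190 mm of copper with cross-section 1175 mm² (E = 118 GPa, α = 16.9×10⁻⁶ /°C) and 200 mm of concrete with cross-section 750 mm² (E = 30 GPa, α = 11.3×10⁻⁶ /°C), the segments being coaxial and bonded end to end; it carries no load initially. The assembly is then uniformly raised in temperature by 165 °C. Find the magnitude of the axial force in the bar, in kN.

If the supports were absent, the total length change would be Σ αᵢΔT Lᵢ = 16.9×10⁻⁶×165×190 + 11.3×10⁻⁶×165×200 = 0.9027 mm.
Since the ends are fixed, an axial force P builds up, equal in every segment, with P · Σ Lᵢ/(AᵢEᵢ) = δ_free.
Σ Lᵢ/(AᵢEᵢ) = 190/(1175×118×10³) + 200/(750×30×10³) = 1.026×10⁻⁵ mm/N.
Hence P = δ_free / Σ(L/AE) = 0.9027/1.026×10⁻⁵ = 87.99 kN (compressive).

P ≈ 88 kN (compressive)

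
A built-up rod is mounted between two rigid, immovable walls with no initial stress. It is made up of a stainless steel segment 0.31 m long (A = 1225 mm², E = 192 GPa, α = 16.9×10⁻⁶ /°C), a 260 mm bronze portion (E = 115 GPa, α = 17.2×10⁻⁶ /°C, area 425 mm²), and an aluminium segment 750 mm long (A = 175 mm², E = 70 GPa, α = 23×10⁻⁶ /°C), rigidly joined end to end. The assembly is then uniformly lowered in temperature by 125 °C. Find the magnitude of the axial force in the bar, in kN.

P ≈ 49.7 kN (tensile)

With the walls removed the bar would change length by δ_free = Σ αᵢΔT Lᵢ = 16.9×10⁻⁶×125×310 + 17.2×10⁻⁶×125×260 + 23×10⁻⁶×125×750 = 3.37 mm.
The rigid supports impose zero overall length change; the single axial force P common to all segments must satisfy P Σ Lᵢ/(AᵢEᵢ) = δ_free.
The series flexibility is Σ Lᵢ/(AᵢEᵢ) = 310/(1225×192×10³) + 260/(425×115×10³) + 750/(175×70×10³) = 6.786×10⁻⁵ mm/N.
So P = 3.37 / 6.786×10⁻⁵ = 49.66 kN, tensile.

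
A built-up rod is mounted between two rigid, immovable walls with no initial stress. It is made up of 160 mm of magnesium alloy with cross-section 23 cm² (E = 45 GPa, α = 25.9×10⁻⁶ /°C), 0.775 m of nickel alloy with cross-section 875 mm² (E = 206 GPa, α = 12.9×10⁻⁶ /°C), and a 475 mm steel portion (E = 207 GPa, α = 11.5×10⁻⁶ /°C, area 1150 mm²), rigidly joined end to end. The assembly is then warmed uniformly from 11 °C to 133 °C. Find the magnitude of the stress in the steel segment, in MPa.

If the supports were absent, the total length change would be Σ αᵢΔT Lᵢ = 25.9×10⁻⁶×122×160 + 12.9×10⁻⁶×122×775 + 11.5×10⁻⁶×122×475 = 2.392 mm.
The walls prevent any net length change, so an axial force P (same in every segment) develops. Compatibility: P · Σ Lᵢ/(AᵢEᵢ) = δ_free.
The series flexibility is Σ Lᵢ/(AᵢEᵢ) = 160/(2300×45×10³) + 775/(875×206×10³) + 475/(1150×207×10³) = 7.841×10⁻⁶ mm/N.
Hence P = δ_free / Σ(L/AE) = 2.392/7.841×10⁻⁶ = 305 kN (compressive).
σ_{steel} = P / A = 305000 / 1150 = 265.2 MPa.

σ ≈ 265 MPa (compressive)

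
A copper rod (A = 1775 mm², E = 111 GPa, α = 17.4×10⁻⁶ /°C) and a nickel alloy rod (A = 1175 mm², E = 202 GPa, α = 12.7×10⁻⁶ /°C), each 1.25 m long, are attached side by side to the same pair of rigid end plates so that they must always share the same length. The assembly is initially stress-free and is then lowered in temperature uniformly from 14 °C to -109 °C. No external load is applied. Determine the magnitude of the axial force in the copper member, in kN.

The copper has the larger α, so on cooling it would change length more than the nickel alloy if both were free. The rigid plates force a common final length, so the copper is put into tension and the nickel alloy into compression, with equal and opposite forces P (no external load).
Compatibility of the two members (thermal + elastic change equal): (α₁ − α₂)ΔT = P·[1/(A₁E₁) + 1/(A₂E₂)].
|α₁ − α₂|·ΔT = 4.7×10⁻⁶ × 123 = 0.0005781.
1/(A₁E₁) + 1/(A₂E₂) = 1/(1775×111×10³) + 1/(1175×202×10³) = 9.289×10⁻⁹ N⁻¹.
So P = 0.0005781 / 9.289×10⁻⁹ = 62.24 kN.

P ≈ 62.2 kN (tensile in the copper)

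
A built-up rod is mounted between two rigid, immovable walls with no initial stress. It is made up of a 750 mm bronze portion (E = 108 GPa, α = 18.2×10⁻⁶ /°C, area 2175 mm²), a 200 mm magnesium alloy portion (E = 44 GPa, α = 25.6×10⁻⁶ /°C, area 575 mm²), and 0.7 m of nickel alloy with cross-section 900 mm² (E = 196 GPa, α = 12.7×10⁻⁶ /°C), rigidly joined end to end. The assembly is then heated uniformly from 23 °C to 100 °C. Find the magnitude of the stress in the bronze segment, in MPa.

σ ≈ 65 MPa (compressive)

Free thermal expansion of the whole bar: Σ αᵢΔT Lᵢ = 18.2×10⁻⁶×77×750 + 25.6×10⁻⁶×77×200 + 12.7×10⁻⁶×77×700 = 2.13 mm.
The walls prevent any net length change, so an axial force P (same in every segment) develops. Compatibility: P · Σ Lᵢ/(AᵢEᵢ) = δ_free.
The series flexibility is Σ Lᵢ/(AᵢEᵢ) = 750/(2175×108×10³) + 200/(575×44×10³) + 700/(900×196×10³) = 1.507×10⁻⁵ mm/N.
So P = 2.13 / 1.507×10⁻⁵ = 141.4 kN, compressive.
σ_{bronze} = P / A = 141400 / 2175 = 64.99 MPa.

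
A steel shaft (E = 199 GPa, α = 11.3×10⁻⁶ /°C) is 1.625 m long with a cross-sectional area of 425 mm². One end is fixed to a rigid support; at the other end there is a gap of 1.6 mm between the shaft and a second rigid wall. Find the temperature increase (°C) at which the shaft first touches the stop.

Contact occurs when the free expansion equals the gap: αΔT L = 1.6 mm.
ΔT = 1.6 / (11.3×10⁻⁶ × 1625) = 87.13 °C.

ΔT ≈ 87.1 °C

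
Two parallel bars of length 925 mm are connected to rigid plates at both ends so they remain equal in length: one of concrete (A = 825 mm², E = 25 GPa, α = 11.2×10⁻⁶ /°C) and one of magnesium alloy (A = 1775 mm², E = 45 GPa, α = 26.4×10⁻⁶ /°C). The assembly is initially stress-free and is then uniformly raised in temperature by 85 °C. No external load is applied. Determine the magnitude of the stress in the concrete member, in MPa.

σ ≈ 25.7 MPa (tensile)

Equilibrium of a rigid end plate with no external load gives equal and opposite internal forces ±P in the two members. Since α_{magnesium alloy} > α_{concrete}, heating drives the magnesium alloy into compression and the concrete into tension.
Setting the final lengths equal and cancelling L: (α₁ − α₂)ΔT = P/(A₁E₁) + P/(A₂E₂).
|α₁ − α₂|·ΔT = 15.2×10⁻⁶ × 85 = 0.001292.
1/(A₁E₁) + 1/(A₂E₂) = 1/(825×25×10³) + 1/(1775×45×10³) = 6.1×10⁻⁸ N⁻¹.
P = 0.001292 / 6.1×10⁻⁸ = 21180 N = 21.18 kN.
σ_{concrete} = P/A₁ = 21180/825 = 25.67 MPa, tensile.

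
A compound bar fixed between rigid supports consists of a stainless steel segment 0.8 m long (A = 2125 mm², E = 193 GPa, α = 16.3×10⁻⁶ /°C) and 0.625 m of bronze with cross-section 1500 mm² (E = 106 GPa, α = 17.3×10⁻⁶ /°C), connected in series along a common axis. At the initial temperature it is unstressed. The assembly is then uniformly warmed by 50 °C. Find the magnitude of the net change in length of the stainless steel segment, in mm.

Free thermal expansion of the whole bar: Σ αᵢΔT Lᵢ = 16.3×10⁻⁶×50×800 + 17.3×10⁻⁶×50×625 = 1.193 mm.
The rigid supports impose zero overall length change; the single axial force P common to all segments must satisfy P Σ Lᵢ/(AᵢEᵢ) = δ_free.
The series flexibility is Σ Lᵢ/(AᵢEᵢ) = 800/(2125×193×10³) + 625/(1500×106×10³) = 5.881×10⁻⁶ mm/N.
P = 1.193 / 5.881×10⁻⁶ = 202800 N = 202.8 kN, compressive.
For the stainless steel segment, free thermal change = 16.3×10⁻⁶×50×800 = 0.652 mm and elastic change from P = 202800×800/(2125×193×10³) = 0.3955 mm; these oppose, so the net change is 0.256 mm (segment lengthens).

|ΔL| ≈ 0.256 mm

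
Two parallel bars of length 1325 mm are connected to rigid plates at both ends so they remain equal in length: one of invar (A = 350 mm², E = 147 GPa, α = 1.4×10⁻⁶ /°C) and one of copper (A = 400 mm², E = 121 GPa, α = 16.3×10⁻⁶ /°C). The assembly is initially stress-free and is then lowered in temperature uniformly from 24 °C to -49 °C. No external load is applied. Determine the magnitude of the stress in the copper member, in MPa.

σ ≈ 67.8 MPa (tensile)

Equilibrium of a rigid end plate with no external load gives equal and opposite internal forces ±P in the two members. Since α_{copper} > α_{invar}, cooling drives the copper into tension and the invar into compression.
Setting the final lengths equal and cancelling L: (α₁ − α₂)ΔT = P/(A₁E₁) + P/(A₂E₂).
|α₁ − α₂|·ΔT = 14.9×10⁻⁶ × 73 = 0.001088.
1/(A₁E₁) + 1/(A₂E₂) = 1/(350×147×10³) + 1/(400×121×10³) = 4.01×10⁻⁸ N⁻¹.
P = 0.001088 / 4.01×10⁻⁸ = 27130 N = 27.13 kN.
σ_{copper} = P/A₂ = 27130/400 = 67.82 MPa, tensile.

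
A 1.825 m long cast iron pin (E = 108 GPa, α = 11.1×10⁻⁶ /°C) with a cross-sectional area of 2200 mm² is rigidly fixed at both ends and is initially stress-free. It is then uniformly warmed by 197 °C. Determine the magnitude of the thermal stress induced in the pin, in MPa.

σ ≈ 236 MPa (compressive)

With length fixed, the mechanical strain must cancel the thermal strain αΔT = 11.1×10⁻⁶ × 197 = 2186.7×10⁻⁶.
σ = EαΔT = 108×10³ × 11.1×10⁻⁶ × 197 = 236.2 MPa (compressive; the pin is trying to expand).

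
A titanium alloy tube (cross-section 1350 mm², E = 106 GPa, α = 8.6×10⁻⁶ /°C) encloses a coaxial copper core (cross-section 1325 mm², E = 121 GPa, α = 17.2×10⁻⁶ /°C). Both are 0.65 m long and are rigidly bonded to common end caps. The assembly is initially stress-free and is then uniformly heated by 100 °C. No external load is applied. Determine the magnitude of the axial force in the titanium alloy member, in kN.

P ≈ 65 kN (tensile in the titanium alloy)

Both members must finish at the same length. With the larger α, the copper tends to over-expand; the plates restrain it, putting the copper in compression and the titanium alloy in tension. With no external load the two internal forces are equal and opposite, magnitude P.
Compatibility of the two members (thermal + elastic change equal): (α₁ − α₂)ΔT = P·[1/(A₁E₁) + 1/(A₂E₂)].
|α₁ − α₂|·ΔT = 8.6×10⁻⁶ × 100 = 0.00086.
1/(A₁E₁) + 1/(A₂E₂) = 1/(1350×106×10³) + 1/(1325×121×10³) = 1.323×10⁻⁸ N⁻¹.
P = 0.00086 / 1.323×10⁻⁸ = 65030 N = 65.03 kN.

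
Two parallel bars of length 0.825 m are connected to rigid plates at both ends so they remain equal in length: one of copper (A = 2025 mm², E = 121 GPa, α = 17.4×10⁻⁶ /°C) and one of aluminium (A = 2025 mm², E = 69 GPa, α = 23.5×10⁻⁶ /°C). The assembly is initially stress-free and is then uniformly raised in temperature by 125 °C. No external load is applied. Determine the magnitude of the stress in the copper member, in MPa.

σ ≈ 33.5 MPa (tensile)

The aluminium has the larger α, so on heating it would change length more than the copper if both were free. The rigid plates force a common final length, so the aluminium is put into compression and the copper into tension, with equal and opposite forces P (no external load).
Setting the final lengths equal and cancelling L: (α₁ − α₂)ΔT = P/(A₁E₁) + P/(A₂E₂).
|α₁ − α₂|·ΔT = 6.1×10⁻⁶ × 125 = 0.0007625.
1/(A₁E₁) + 1/(A₂E₂) = 1/(2025×121×10³) + 1/(2025×69×10³) = 1.124×10⁻⁸ N⁻¹.
So P = 0.0007625 / 1.124×10⁻⁸ = 67.85 kN.
σ_{copper} = P/A₁ = 67850/2025 = 33.51 MPa, tensile.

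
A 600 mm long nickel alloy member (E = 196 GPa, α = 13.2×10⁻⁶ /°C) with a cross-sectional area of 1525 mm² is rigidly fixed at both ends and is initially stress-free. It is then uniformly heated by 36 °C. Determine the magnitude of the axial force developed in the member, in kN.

With zero net strain, σ = E·αΔT = 196 GPa × 13.2×10⁻⁶ × 36 = 93.14 MPa.
Axial force P = σA = 93.14 × 1525 = 142000 N = 142 kN, compressive.

P ≈ 142 kN (compressive)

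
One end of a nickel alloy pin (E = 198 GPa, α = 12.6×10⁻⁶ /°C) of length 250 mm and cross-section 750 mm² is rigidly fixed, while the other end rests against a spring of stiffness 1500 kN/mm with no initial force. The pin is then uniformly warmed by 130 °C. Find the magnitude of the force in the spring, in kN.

If the spring were absent the pin would lengthen by αΔT L = 12.6×10⁻⁶ × 130 × 250 = 0.4095 mm.
Let P be the compressive force at the spring. The pin shortens elastically by PL/(AE) and the spring compresses by P/k; together these equal δ_free.
So P = δ_free / [L/(AE) + 1/k] = 0.4095 / [ 250/(750×198×10³) + 1/(1500×10³) ].
P = 0.4095 / 2.35×10⁻⁶ = 174200 N.

P ≈ 174 kN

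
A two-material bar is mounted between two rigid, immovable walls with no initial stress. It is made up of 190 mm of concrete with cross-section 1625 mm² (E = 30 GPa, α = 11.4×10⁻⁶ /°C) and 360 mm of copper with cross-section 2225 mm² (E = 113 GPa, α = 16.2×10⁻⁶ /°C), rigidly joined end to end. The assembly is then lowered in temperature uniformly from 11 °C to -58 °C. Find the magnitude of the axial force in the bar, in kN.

P ≈ 104 kN (tensile)

With the walls removed the bar would change length by δ_free = Σ αᵢΔT Lᵢ = 11.4×10⁻⁶×69×190 + 16.2×10⁻⁶×69×360 = 0.5519 mm.
The walls prevent any net length change, so an axial force P (same in every segment) develops. Compatibility: P · Σ Lᵢ/(AᵢEᵢ) = δ_free.
Σ Lᵢ/(AᵢEᵢ) = 190/(1625×30×10³) + 360/(2225×113×10³) = 5.329×10⁻⁶ mm/N.
P = 0.5519 / 5.329×10⁻⁶ = 103600 N = 103.6 kN, tensile.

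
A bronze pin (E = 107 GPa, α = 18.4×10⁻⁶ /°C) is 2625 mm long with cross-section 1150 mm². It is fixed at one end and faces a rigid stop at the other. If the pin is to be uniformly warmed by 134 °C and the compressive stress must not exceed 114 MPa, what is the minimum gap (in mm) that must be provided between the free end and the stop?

g ≈ 3.68 mm

Free expansion if unrestrained: δ_free = αΔT L = 18.4×10⁻⁶ × 134 × 2625 = 6.472 mm.
At the allowable stress the elastic shortening the wall may impose is σL/E = 114 × 2625 / (107×10³) = 2.797 mm.
So the gap has to take up the difference, g_min = δ_free − σL/E = 6.472 − 2.797 = 3.675 mm.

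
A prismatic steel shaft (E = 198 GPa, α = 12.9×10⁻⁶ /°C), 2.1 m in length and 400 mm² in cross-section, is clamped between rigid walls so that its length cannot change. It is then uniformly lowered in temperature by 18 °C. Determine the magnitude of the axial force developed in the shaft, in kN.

P ≈ 18.4 kN (tensile)

With zero net strain, σ = E·αΔT = 198 GPa × 12.9×10⁻⁶ × 18 = 45.98 MPa.
Then P = σA = 45.98 × 400 mm² = 18.39 kN, tensile.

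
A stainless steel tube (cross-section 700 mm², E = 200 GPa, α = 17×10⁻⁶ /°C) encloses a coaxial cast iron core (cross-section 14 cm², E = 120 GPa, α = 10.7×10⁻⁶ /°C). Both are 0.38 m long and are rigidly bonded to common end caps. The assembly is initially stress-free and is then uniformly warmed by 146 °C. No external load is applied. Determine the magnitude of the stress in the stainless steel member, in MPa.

Both members must finish at the same length. With the larger α, the stainless steel tends to over-expand; the plates restrain it, putting the stainless steel in compression and the cast iron in tension. With no external load the two internal forces are equal and opposite, magnitude P.
Equating the net (thermal + elastic) strains gives |α₁ − α₂|·ΔT = P·[1/(A₁E₁) + 1/(A₂E₂)].
|α₁ − α₂|·ΔT = 6.3×10⁻⁶ × 146 = 0.0009198.
1/(A₁E₁) + 1/(A₂E₂) = 1/(700×200×10³) + 1/(1400×120×10³) = 1.31×10⁻⁸ N⁻¹.
So P = 0.0009198 / 1.31×10⁻⁸ = 70.24 kN.
σ_{stainless steel} = P/A₁ = 70240/700 = 100.3 MPa, compressive.

σ ≈ 100 MPa (compressive)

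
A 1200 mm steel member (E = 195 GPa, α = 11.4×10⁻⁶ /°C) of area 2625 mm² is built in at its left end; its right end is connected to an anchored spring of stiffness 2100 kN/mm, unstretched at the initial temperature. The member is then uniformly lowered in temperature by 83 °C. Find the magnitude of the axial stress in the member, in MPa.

σ ≈ 153 MPa (tensile)

Free thermal contraction: δ_free = αΔT L = 11.4×10⁻⁶ × 83 × 1200 = 1.135 mm.
With a force P in the spring, the elastic change of the member is PL/(AE) and that of the spring is P/k; compatibility requires their sum to equal δ_free.
P [ L/(AE) + 1/k ] = δ_free → P [ 1200/(2625×195×10³) + 1/(2100×10³) ] = 1.135.
P = 1.135 / 2.821×10⁻⁶ = 402600 N.
σ = P/A = 402600/2625 = 153.4 MPa.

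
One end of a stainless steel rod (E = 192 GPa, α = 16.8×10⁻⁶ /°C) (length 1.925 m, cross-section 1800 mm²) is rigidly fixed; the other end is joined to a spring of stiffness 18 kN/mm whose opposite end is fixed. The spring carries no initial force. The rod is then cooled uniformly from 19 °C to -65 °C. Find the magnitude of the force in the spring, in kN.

P ≈ 44.4 kN

Free thermal contraction: δ_free = αΔT L = 16.8×10⁻⁶ × 84 × 1925 = 2.717 mm.
With a force P in the spring, the elastic change of the rod is PL/(AE) and that of the spring is P/k; compatibility requires their sum to equal δ_free.
P [ L/(AE) + 1/k ] = δ_free → P [ 1925/(1800×192×10³) + 1/(18×10³) ] = 2.717.
P = 2.717 / 6.113×10⁻⁵ = 44440 N.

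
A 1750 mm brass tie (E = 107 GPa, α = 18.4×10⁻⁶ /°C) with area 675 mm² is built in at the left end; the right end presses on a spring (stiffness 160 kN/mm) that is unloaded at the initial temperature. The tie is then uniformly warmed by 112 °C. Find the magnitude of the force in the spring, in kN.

P ≈ 118 kN

If the spring were absent the tie would lengthen by αΔT L = 18.4×10⁻⁶ × 112 × 1750 = 3.606 mm.
With a force P in the spring, the elastic change of the tie is PL/(AE) and that of the spring is P/k; compatibility requires their sum to equal δ_free.
P [ L/(AE) + 1/k ] = δ_free → P [ 1750/(675×107×10³) + 1/(160×10³) ] = 3.606.
P = 3.606 / 3.048×10⁻⁵ = 118300 N.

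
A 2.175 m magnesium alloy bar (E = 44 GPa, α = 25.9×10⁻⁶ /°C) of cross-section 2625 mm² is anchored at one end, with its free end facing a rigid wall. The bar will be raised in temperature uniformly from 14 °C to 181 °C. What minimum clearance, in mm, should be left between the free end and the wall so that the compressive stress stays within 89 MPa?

g ≈ 5.01 mm

Free expansion if unrestrained: δ_free = αΔT L = 25.9×10⁻⁶ × 167 × 2175 = 9.408 mm.
A stress of 89 MPa corresponds to the wall pushing the bar back by σL/E = 89×2175/(44×10³) = 4.399 mm.
The gap must absorb the remainder: g_min = 9.408 − 4.399 = 5.008 mm.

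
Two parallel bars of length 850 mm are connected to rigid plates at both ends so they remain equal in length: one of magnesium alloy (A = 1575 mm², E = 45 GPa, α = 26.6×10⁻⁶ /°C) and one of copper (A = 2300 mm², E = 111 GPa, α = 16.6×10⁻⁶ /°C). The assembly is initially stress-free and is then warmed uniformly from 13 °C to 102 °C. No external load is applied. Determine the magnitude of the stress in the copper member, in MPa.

σ ≈ 21.5 MPa (tensile)

Both members must finish at the same length. With the larger α, the magnesium alloy tends to over-expand; the plates restrain it, putting the magnesium alloy in compression and the copper in tension. With no external load the two internal forces are equal and opposite, magnitude P.
Setting the final lengths equal and cancelling L: (α₁ − α₂)ΔT = P/(A₁E₁) + P/(A₂E₂).
|α₁ − α₂|·ΔT = 10×10⁻⁶ × 89 = 0.00089.
1/(A₁E₁) + 1/(A₂E₂) = 1/(1575×45×10³) + 1/(2300×111×10³) = 1.803×10⁻⁸ N⁻¹.
So P = 0.00089 / 1.803×10⁻⁸ = 49.37 kN.
σ_{copper} = P/A₂ = 49370/2300 = 21.47 MPa, tensile.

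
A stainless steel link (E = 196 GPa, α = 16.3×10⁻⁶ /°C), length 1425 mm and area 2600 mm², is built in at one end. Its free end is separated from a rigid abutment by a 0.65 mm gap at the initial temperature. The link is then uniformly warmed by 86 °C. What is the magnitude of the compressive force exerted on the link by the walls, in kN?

Free thermal elongation = αΔT L = 16.3×10⁻⁶ × 86 × 1425 = 1.998 mm.
After closing the 0.65 mm clearance, 1.998 − 0.65 = 1.348 mm of expansion remains to be suppressed by the wall.
That suppressed elongation corresponds to σ = E·Δ/L = 196×10³ × 1.348/1425 = 185.3 MPa.
Force on the wall = σA = 185.3 × 2600 mm² = 481.9 kN.

P ≈ 482 kN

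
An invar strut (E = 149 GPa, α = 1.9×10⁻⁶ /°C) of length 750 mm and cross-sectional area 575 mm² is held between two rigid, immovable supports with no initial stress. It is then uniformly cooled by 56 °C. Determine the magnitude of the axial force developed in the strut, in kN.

With zero net strain, σ = E·αΔT = 149 GPa × 1.9×10⁻⁶ × 56 = 15.85 MPa.
P = AEαΔT = 575 × 149×10³ × 1.9×10⁻⁶ × 56 = 9.116 kN (tensile).

P ≈ 9.12 kN (tensile)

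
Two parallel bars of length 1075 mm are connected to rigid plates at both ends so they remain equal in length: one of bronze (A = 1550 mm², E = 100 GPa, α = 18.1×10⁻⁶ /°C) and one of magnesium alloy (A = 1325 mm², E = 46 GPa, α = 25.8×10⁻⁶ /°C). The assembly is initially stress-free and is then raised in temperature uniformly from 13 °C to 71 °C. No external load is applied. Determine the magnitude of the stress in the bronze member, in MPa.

Equilibrium of a rigid end plate with no external load gives equal and opposite internal forces ±P in the two members. Since α_{magnesium alloy} > α_{bronze}, heating drives the magnesium alloy into compression and the bronze into tension.
Equating the net (thermal + elastic) strains gives |α₁ − α₂|·ΔT = P·[1/(A₁E₁) + 1/(A₂E₂)].
|α₁ − α₂|·ΔT = 7.7×10⁻⁶ × 58 = 0.0004466.
1/(A₁E₁) + 1/(A₂E₂) = 1/(1550×100×10³) + 1/(1325×46×10³) = 2.286×10⁻⁸ N⁻¹.
So P = 0.0004466 / 2.286×10⁻⁸ = 19.54 kN.
σ_{bronze} = P/A₁ = 19540/1550 = 12.6 MPa, tensile.

σ ≈ 12.6 MPa (tensile)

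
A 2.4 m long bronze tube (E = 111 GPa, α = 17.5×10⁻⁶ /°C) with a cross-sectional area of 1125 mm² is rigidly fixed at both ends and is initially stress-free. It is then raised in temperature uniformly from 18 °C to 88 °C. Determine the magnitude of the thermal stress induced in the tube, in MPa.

σ ≈ 136 MPa (compressive)

Because both ends are immovable the net strain is zero, and the suppressed thermal strain is αΔT = 17.5×10⁻⁶ × 70 = 1225×10⁻⁶.
σ = EαΔT = 111×10³ × 17.5×10⁻⁶ × 70 = 136 MPa (compressive; the tube is trying to expand).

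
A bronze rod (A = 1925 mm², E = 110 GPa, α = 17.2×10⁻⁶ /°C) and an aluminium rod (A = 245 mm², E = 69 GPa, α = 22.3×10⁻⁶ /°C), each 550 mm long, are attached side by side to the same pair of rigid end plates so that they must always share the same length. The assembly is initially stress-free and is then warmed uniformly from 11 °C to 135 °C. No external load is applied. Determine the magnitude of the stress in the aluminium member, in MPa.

The aluminium has the larger α, so on heating it would change length more than the bronze if both were free. The rigid plates force a common final length, so the aluminium is put into compression and the bronze into tension, with equal and opposite forces P (no external load).
Equating the net (thermal + elastic) strains gives |α₁ − α₂|·ΔT = P·[1/(A₁E₁) + 1/(A₂E₂)].
|α₁ − α₂|·ΔT = 5.1×10⁻⁶ × 124 = 0.0006324.
1/(A₁E₁) + 1/(A₂E₂) = 1/(1925×110×10³) + 1/(245×69×10³) = 6.388×10⁻⁸ N⁻¹.
So P = 0.0006324 / 6.388×10⁻⁸ = 9.9 kN.
σ_{aluminium} = P/A₂ = 9900/245 = 40.41 MPa, compressive.

σ ≈ 40.4 MPa (compressive)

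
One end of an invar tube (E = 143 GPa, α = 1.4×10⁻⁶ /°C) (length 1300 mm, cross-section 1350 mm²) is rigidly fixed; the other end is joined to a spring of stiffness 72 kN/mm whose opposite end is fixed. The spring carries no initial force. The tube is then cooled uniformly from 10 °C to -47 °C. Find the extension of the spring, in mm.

δ ≈ 0.0699 mm

If the spring were absent the tube would shorten by αΔT L = 1.4×10⁻⁶ × 57 × 1300 = 0.1037 mm.
With a force P in the spring, the elastic change of the tube is PL/(AE) and that of the spring is P/k; compatibility requires their sum to equal δ_free.
P [ L/(AE) + 1/k ] = δ_free → P [ 1300/(1350×143×10³) + 1/(72×10³) ] = 0.1037.
P = 0.1037 / 2.062×10⁻⁵ = 5030 N.
Spring extension = P/k = 5030/(72×10³) = 0.06987 mm.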